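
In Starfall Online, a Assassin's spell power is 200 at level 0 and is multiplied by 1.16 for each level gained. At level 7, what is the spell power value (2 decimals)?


value = base * growth^level
= 200 * 1.16^7
= 200 * 2.82622
= 565.24

565.24 spell power


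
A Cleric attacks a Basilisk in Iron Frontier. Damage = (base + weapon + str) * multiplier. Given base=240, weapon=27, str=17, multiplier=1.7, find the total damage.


Sum base + weapon + str = 240 + 27 + 17 = 284
Multiply by 1.7:
284 * 1.7 = 482.8

482.8 damage


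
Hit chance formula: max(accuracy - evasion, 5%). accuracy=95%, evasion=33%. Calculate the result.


accuracy - evasion = 95 - 33 = 62
Apply floor: max(62, 5) = 62
Hit chance = 62%

62%


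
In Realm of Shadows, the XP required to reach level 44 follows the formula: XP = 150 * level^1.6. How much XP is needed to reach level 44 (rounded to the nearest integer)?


XP = 150 * level^1.6
Substitute level = 44:
XP = 150 * 44^1.6
= 150 * 426.1125
= 63917

63917 XP


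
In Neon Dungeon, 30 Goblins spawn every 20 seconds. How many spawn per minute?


Spawns per minute = count * (60 / interval)
= 30 * (60 / 20)
= 30 * 3.0
= 90.0

90.0 per minute


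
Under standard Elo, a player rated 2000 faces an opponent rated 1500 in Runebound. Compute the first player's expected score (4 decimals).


Elo expected score: Ea = 1/(1 + 10^((Rb-Ra)/400))
Rb - Ra = 1500 - 2000 = -500
(Rb-Ra)/400 = -500/400 = -1.25
10^-1.25 = 0.056234
Ea = 1/(1 + 0.056234) = 1/1.056234 = 0.9468

0.9468


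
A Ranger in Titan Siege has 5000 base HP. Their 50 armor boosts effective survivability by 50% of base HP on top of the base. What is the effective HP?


EHP = 5000 * (1 + 50/100)
= 5000 * (1 + 0.5)
= 5000 * 1.5
= 7500.0

7500.0 EHP


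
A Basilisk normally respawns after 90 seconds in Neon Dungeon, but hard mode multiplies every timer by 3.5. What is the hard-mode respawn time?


Respawn time = base * multiplier
= 90 * 3.5
= 315.0 seconds

315.0 seconds


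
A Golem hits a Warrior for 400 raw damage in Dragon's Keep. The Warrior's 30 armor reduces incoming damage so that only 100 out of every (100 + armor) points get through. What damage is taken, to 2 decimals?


actual = 400 * 100 / (100 + 30)
= 400 * 100 / 130
= 40000 / 130
= 307.69

307.69 damage


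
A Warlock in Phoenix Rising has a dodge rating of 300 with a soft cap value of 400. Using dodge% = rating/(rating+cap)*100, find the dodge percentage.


dodge% = 300 / (300 + 400) * 100
= 300 / 700 * 100
= 0.428571 * 100
= 42.86%

42.86%


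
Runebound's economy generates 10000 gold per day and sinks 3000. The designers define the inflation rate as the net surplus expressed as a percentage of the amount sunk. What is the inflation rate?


Net gold = 10000 - 3000 = 7000
Inflation rate = net / sunk * 100 = 7000 / 3000 * 100
= 2.333333 * 100
= 233.33%

233.33%


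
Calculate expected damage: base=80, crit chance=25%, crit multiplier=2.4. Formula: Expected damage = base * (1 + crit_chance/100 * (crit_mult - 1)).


E[dmg] = base * (1 + crit_chance * (crit_mult - 1))
cc as decimal = 25/100 = 0.25
cm - 1 = 2.4 - 1 = 1.4
Bonus factor = 0.25 * 1.4 = 0.35
Total multiplier = 1 + 0.35 = 1.35
Expected damage = 80 * 1.35 = 108.00

108.00 damage


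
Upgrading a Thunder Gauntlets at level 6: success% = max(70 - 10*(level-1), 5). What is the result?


raw_rate = 70 - 10 * (6 - 1)
= 70 - 10 * 5
= 70 - 50
= 20
Apply floor: max(20, 5) = 20%

20%


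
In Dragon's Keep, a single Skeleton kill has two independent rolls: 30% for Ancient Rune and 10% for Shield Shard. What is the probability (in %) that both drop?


For independent events, P(both) = P(A) * P(B)
= 30% * 10%
= 300 / 100 %
= 3.0%

3.0%


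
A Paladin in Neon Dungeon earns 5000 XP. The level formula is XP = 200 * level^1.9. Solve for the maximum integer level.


XP = 200 * level^1.9, so level = (XP / 200)^(1/1.9)
= (5000 / 200)^(1/1.9)
= 25.0^0.5263
= 5.442
Floor: level = 5

level 5


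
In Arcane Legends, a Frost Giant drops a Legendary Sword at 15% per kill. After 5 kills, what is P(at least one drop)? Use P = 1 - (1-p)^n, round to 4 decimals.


P(at least one) = 1 - P(none) = 1 - (1-p)^n
p = 15/100 = 0.15
1 - p = 0.85
(1 - p)^5 = 0.85^5 = 0.443705
P(at least one) = 1 - 0.443705 = 0.5563

0.5563


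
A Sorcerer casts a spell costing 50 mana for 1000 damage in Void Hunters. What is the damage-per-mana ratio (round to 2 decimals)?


Efficiency = damage / mana
= 1000 / 50
= 20.00

20.00 dmg/mana


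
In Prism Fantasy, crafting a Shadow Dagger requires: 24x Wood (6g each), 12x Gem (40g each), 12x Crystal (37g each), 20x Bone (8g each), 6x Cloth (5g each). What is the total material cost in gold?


Cost breakdown:
  Wood: 24 * 6 = 144
  Gem: 12 * 40 = 480
  Crystal: 12 * 37 = 444
  Bone: 20 * 8 = 160
  Cloth: 6 * 5 = 30
Total = 144 + 480 + 444 + 160 + 30 = 1258

1258 gold


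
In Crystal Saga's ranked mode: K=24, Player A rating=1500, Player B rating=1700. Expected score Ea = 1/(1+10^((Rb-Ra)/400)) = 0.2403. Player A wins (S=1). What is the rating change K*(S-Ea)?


Elo update: delta = K * (S - Ea), where S = 1 (wins)
S - Ea = 1 - 0.2403 = 0.7597
Rating change = 24 * 0.7597
= 18.23

18.23 rating points


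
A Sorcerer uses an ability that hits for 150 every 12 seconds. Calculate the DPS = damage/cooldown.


DPS = damage / cooldown
= 150 / 12
= 12.50

12.50 DPS


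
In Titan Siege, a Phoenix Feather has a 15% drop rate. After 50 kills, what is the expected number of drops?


Expected drops = kills * (drop_rate / 100)
= 50 * (15 / 100)
= 50 * 0.15
= 7.5

7.5 drops


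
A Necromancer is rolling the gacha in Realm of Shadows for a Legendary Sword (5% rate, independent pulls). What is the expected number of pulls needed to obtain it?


Expected pulls for a geometric distribution = 1/p = 100 / rate%
= 100 / 5
= 20.0

20.0 pulls


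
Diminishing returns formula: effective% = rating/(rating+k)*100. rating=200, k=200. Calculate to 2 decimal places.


effective% = rating / (rating + k) * 100
= 200 / (200 + 200) * 100
= 200 / 400 * 100
= 0.5 * 100
= 50.00%

50.00%


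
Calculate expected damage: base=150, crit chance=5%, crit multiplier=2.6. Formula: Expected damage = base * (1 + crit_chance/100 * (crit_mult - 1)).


E[dmg] = base * (1 + crit_chance * (crit_mult - 1))
cc as decimal = 5/100 = 0.05
cm - 1 = 2.6 - 1 = 1.6
Bonus factor = 0.05 * 1.6 = 0.08
Total multiplier = 1 + 0.08 = 1.08
Expected damage = 150 * 1.08 = 162.00

162.00 damage


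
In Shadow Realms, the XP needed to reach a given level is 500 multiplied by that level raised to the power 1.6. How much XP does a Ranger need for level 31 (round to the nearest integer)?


XP = 500 * level^1.6
Substitute level = 31:
XP = 500 * 31^1.6
= 500 * 243.3205
= 121660

121660 XP


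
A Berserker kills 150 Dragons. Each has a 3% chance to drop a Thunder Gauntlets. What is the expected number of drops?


Expected drops = kills * (drop_rate / 100)
= 150 * (3 / 100)
= 150 * 0.03
= 4.5

4.5 drops


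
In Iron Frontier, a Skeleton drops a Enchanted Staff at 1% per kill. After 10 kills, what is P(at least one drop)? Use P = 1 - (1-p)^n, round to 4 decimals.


P(at least one) = 1 - P(none) = 1 - (1-p)^n
p = 1/100 = 0.01
1 - p = 0.99
(1 - p)^10 = 0.99^10 = 0.904382
P(at least one) = 1 - 0.904382 = 0.0956

0.0956


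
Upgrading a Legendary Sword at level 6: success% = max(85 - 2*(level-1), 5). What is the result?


raw_rate = 85 - 2 * (6 - 1)
= 85 - 2 * 5
= 85 - 10
= 75
Apply floor: max(75, 5) = 75%

75%


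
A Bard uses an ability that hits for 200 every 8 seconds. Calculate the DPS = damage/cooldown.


DPS = damage / cooldown
= 200 / 8
= 25.00

25.00 DPS


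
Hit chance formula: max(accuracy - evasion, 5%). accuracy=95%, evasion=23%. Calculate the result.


accuracy - evasion = 95 - 23 = 72
Apply floor: max(72, 5) = 72
Hit chance = 72%

72%


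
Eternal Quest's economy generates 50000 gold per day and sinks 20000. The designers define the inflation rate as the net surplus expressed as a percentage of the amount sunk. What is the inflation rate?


Net gold = 50000 - 20000 = 30000
Inflation rate = net / sunk * 100 = 30000 / 20000 * 100
= 1.5 * 100
= 150.00%

150.00%


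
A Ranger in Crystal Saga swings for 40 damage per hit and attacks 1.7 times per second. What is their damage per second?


DPS = damage * attack_speed
= 40 * 1.7
= 68.0

68.0 DPS


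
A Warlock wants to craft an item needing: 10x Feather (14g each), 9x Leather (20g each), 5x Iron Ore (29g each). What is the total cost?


Cost breakdown:
  Feather: 10 * 14 = 140
  Leather: 9 * 20 = 180
  Iron Ore: 5 * 29 = 145
Total = 140 + 180 + 145 = 465

465 gold


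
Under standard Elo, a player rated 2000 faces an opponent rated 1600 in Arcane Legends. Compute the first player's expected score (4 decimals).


Elo expected score: Ea = 1/(1 + 10^((Rb-Ra)/400))
Rb - Ra = 1600 - 2000 = -400
(Rb-Ra)/400 = -400/400 = -1.0
10^-1.0 = 0.1
Ea = 1/(1 + 0.1) = 1/1.1 = 0.9091

0.9091


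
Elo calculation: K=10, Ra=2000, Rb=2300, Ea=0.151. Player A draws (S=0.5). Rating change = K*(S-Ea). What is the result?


Elo update: delta = K * (S - Ea), where S = 0.5 (draws)
S - Ea = 0.5 - 0.151 = 0.349
Rating change = 10 * 0.349
= 3.49

3.49 rating points


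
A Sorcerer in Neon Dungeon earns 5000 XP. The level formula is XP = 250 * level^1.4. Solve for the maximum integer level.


XP = 250 * level^1.4, so level = (XP / 250)^(1/1.4)
= (5000 / 250)^(1/1.4)
= 20.0^0.7143
= 8.4978
Floor: level = 8

level 8


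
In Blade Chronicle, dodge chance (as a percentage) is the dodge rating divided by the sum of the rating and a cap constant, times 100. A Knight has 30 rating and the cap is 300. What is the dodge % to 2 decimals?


dodge% = 30 / (30 + 300) * 100
= 30 / 330 * 100
= 0.090909 * 100
= 9.09%

9.09%


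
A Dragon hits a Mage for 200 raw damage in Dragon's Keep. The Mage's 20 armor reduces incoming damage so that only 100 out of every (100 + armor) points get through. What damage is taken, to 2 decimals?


actual = 200 * 100 / (100 + 20)
= 200 * 100 / 120
= 20000 / 120
= 166.67

166.67 damage


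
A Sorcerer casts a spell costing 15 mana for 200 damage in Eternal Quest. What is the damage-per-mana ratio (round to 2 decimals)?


Efficiency = damage / mana
= 200 / 15
= 13.33

13.33 dmg/mana


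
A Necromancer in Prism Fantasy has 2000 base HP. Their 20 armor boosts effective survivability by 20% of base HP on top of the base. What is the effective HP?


EHP = 2000 * (1 + 20/100)
= 2000 * (1 + 0.2)
= 2000 * 1.2
= 2400.0

2400.0 EHP


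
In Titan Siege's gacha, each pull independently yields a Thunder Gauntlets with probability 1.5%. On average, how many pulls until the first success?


Expected pulls for a geometric distribution = 1/p = 100 / rate%
= 100 / 1.5
= 66.67

66.67 pulls


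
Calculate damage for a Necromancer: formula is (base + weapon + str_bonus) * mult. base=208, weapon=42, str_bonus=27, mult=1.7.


Sum base + weapon + str = 208 + 42 + 27 = 277
Multiply by 1.7:
277 * 1.7 = 470.9

470.9 damage


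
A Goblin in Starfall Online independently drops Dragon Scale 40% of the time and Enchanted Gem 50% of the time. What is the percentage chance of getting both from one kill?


For independent events, P(both) = P(A) * P(B)
= 40% * 50%
= 2000 / 100 %
= 20.0%

20.0%


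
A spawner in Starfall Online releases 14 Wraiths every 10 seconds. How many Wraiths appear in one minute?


Spawns per minute = count * (60 / interval)
= 14 * (60 / 10)
= 14 * 6.0
= 84.0

84.0 per minute


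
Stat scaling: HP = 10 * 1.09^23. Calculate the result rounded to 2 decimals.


value = base * growth^level
= 10 * 1.09^23
= 10 * 7.257874
= 72.58

72.58 HP


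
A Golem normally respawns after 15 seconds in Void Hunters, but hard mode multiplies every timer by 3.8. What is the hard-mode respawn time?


Respawn time = base * multiplier
= 15 * 3.8
= 57.0 seconds

57.0 seconds


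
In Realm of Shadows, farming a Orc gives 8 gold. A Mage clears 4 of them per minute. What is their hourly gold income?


Gold per minute = 8 * 4 = 32
Gold per hour = 32 * 60 = 1920

1920 gold/hour


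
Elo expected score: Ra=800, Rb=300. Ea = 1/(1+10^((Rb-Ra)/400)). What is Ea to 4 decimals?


Elo expected score: Ea = 1/(1 + 10^((Rb-Ra)/400))
Rb - Ra = 300 - 800 = -500
(Rb-Ra)/400 = -500/400 = -1.25
10^-1.25 = 0.056234
Ea = 1/(1 + 0.056234) = 1/1.056234 = 0.9468

0.9468


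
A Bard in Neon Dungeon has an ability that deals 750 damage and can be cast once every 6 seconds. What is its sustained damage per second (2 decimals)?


DPS = damage / cooldown
= 750 / 6
= 125.00

125.00 DPS


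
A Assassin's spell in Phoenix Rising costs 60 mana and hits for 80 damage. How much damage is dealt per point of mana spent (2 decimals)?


Efficiency = damage / mana
= 80 / 60
= 1.33

1.33 dmg/mana


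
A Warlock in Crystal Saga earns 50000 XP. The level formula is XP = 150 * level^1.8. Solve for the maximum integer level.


XP = 150 * level^1.8, so level = (XP / 150)^(1/1.8)
= (50000 / 150)^(1/1.8)
= 333.3333^0.5556
= 25.2115
Floor: level = 25

level 25


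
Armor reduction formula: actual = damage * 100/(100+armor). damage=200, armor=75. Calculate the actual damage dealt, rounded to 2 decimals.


actual = 200 * 100 / (100 + 75)
= 200 * 100 / 175
= 20000 / 175
= 114.29

114.29 damage


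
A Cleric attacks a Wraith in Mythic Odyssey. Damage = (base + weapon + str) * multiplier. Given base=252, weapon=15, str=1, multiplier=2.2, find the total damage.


Sum base + weapon + str = 252 + 15 + 1 = 268
Multiply by 2.2:
268 * 2.2 = 589.6

589.6 damage


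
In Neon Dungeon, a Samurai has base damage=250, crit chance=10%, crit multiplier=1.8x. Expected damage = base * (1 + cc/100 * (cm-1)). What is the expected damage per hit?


E[dmg] = base * (1 + crit_chance * (crit_mult - 1))
cc as decimal = 10/100 = 0.1
cm - 1 = 1.8 - 1 = 0.8
Bonus factor = 0.1 * 0.8 = 0.08
Total multiplier = 1 + 0.08 = 1.08
Expected damage = 250 * 1.08 = 270.00

270.00 damage


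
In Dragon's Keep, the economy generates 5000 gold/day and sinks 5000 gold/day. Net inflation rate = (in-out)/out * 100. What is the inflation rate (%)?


Net gold = 5000 - 5000 = 0
Inflation rate = net / sunk * 100 = 0 / 5000 * 100
= 0.0 * 100
= 0.00%

0.00%


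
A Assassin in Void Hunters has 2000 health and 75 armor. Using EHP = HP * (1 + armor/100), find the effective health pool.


EHP = 2000 * (1 + 75/100)
= 2000 * (1 + 0.75)
= 2000 * 1.75
= 3500.0

3500.0 EHP


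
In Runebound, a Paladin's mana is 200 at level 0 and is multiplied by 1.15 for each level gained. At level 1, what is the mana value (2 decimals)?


value = base * growth^level
= 200 * 1.15^1
= 200 * 1.15
= 230.00

230.00 mana


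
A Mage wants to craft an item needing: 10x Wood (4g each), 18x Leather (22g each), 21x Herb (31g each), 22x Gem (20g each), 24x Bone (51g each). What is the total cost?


Cost breakdown:
  Wood: 10 * 4 = 40
  Leather: 18 * 22 = 396
  Herb: 21 * 31 = 651
  Gem: 22 * 20 = 440
  Bone: 24 * 51 = 1224
Total = 40 + 396 + 651 + 440 + 1224 = 2751

2751 gold


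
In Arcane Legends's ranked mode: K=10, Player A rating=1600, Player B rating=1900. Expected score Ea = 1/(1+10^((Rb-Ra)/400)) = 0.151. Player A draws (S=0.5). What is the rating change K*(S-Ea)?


Elo update: delta = K * (S - Ea), where S = 0.5 (draws)
S - Ea = 0.5 - 0.151 = 0.349
Rating change = 10 * 0.349
= 3.49

3.49 rating points


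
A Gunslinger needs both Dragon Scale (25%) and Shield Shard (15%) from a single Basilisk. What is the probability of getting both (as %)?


For independent events, P(both) = P(A) * P(B)
= 25% * 15%
= 375 / 100 %
= 3.75%

3.75%


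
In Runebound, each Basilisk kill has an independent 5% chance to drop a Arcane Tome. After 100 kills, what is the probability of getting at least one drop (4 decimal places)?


P(at least one) = 1 - P(none) = 1 - (1-p)^n
p = 5/100 = 0.05
1 - p = 0.95
(1 - p)^100 = 0.95^100 = 0.005921
P(at least one) = 1 - 0.005921 = 0.9941

0.9941


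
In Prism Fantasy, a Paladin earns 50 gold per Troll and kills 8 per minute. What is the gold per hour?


Gold per minute = 50 * 8 = 400
Gold per hour = 400 * 60 = 24000

24000 gold/hour


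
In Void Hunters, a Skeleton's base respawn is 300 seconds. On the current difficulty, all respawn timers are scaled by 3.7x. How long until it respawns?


Respawn time = base * multiplier
= 300 * 3.7
= 1110.0 seconds

1110.0 seconds


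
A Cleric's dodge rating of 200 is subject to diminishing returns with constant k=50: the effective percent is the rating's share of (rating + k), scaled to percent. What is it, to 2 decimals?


effective% = rating / (rating + k) * 100
= 200 / (200 + 50) * 100
= 200 / 250 * 100
= 0.8 * 100
= 80.00%

80.00%


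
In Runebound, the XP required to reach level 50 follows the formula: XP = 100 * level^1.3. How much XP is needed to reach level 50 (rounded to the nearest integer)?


XP = 100 * level^1.3
Substitute level = 50:
XP = 100 * 50^1.3
= 100 * 161.6818
= 16168

16168 XP


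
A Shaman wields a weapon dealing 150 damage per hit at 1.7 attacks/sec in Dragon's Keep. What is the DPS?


DPS = damage * attack_speed
= 150 * 1.7
= 255.0

255.0 DPS


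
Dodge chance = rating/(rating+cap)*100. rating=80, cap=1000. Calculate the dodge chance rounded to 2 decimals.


dodge% = 80 / (80 + 1000) * 100
= 80 / 1080 * 100
= 0.074074 * 100
= 7.41%

7.41%


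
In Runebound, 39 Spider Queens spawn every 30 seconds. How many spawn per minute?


Spawns per minute = count * (60 / interval)
= 39 * (60 / 30)
= 39 * 2.0
= 78.0

78.0 per minute


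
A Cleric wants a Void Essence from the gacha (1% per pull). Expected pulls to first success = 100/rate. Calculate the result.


Expected pulls for a geometric distribution = 1/p = 100 / rate%
= 100 / 1
= 100.0

100.0 pulls


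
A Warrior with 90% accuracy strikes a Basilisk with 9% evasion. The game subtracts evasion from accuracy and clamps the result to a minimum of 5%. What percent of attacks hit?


accuracy - evasion = 90 - 9 = 81
Apply floor: max(81, 5) = 81
Hit chance = 81%

81%


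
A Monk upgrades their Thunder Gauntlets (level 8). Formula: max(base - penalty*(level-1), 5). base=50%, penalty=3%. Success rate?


raw_rate = 50 - 3 * (8 - 1)
= 50 - 3 * 7
= 50 - 21
= 29
Apply floor: max(29, 5) = 29%

29%


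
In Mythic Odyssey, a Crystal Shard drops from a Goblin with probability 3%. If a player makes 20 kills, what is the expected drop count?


Expected drops = kills * (drop_rate / 100)
= 20 * (3 / 100)
= 20 * 0.03
= 0.6

0.6 drops


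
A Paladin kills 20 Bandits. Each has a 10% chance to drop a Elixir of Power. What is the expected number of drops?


Expected drops = kills * (drop_rate / 100)
= 20 * (10 / 100)
= 20 * 0.1
= 2.0

2.0 drops


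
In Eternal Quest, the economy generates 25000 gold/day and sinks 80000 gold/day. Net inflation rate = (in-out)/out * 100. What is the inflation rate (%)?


Net gold = 25000 - 80000 = -55000
Inflation rate = net / sunk * 100 = -55000 / 80000 * 100
= -0.6875 * 100
= -68.75%

-68.75%


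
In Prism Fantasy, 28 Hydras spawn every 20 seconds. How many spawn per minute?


Spawns per minute = count * (60 / interval)
= 28 * (60 / 20)
= 28 * 3.0
= 84.0

84.0 per minute


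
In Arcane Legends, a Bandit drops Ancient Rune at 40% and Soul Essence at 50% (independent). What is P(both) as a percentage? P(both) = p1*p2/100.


For independent events, P(both) = P(A) * P(B)
= 40% * 50%
= 2000 / 100 %
= 20.0%

20.0%


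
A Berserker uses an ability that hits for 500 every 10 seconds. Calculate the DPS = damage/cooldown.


DPS = damage / cooldown
= 500 / 10
= 50.00

50.00 DPS


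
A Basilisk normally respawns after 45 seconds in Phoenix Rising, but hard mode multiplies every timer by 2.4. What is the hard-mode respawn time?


Respawn time = base * multiplier
= 45 * 2.4
= 108.0 seconds

108.0 seconds


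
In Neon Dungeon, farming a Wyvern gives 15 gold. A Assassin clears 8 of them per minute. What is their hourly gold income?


Gold per minute = 15 * 8 = 120
Gold per hour = 120 * 60 = 7200

7200 gold/hour


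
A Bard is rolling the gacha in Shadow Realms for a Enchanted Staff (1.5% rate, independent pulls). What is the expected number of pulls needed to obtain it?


Expected pulls for a geometric distribution = 1/p = 100 / rate%
= 100 / 1.5
= 66.67

66.67 pulls


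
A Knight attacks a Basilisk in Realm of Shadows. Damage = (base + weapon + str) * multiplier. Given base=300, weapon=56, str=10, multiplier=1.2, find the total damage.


Sum base + weapon + str = 300 + 56 + 10 = 366
Multiply by 1.2:
366 * 1.2 = 439.2

439.2 damage


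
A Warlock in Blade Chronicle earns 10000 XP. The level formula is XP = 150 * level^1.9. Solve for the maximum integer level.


XP = 150 * level^1.9, so level = (XP / 150)^(1/1.9)
= (10000 / 150)^(1/1.9)
= 66.6667^0.5263
= 9.1191
Floor: level = 9

level 9


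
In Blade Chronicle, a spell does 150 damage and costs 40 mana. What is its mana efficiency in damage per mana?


Efficiency = damage / mana
= 150 / 40
= 3.75

3.75 dmg/mana


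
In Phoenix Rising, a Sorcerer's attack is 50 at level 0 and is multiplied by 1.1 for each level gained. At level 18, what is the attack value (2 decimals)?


value = base * growth^level
= 50 * 1.1^18
= 50 * 5.559917
= 278.00

278.00 attack


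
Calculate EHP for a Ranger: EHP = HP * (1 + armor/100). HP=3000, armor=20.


EHP = 3000 * (1 + 20/100)
= 3000 * (1 + 0.2)
= 3000 * 1.2
= 3600.0

3600.0 EHP


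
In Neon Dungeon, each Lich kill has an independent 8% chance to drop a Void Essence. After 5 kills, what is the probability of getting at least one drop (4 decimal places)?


P(at least one) = 1 - P(none) = 1 - (1-p)^n
p = 8/100 = 0.08
1 - p = 0.92
(1 - p)^5 = 0.92^5 = 0.659082
P(at least one) = 1 - 0.659082 = 0.3409

0.3409


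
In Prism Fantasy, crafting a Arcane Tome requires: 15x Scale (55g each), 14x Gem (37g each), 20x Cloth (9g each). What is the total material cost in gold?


Cost breakdown:
  Scale: 15 * 55 = 825
  Gem: 14 * 37 = 518
  Cloth: 20 * 9 = 180
Total = 825 + 518 + 180 = 1523

1523 gold


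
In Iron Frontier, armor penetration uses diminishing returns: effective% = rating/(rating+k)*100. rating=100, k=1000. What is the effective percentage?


effective% = rating / (rating + k) * 100
= 100 / (100 + 1000) * 100
= 100 / 1100 * 100
= 0.090909 * 100
= 9.09%

9.09%


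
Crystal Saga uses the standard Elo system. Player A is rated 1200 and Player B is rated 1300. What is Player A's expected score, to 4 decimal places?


Elo expected score: Ea = 1/(1 + 10^((Rb-Ra)/400))
Rb - Ra = 1300 - 1200 = 100
(Rb-Ra)/400 = 100/400 = 0.25
10^0.25 = 1.778279
Ea = 1/(1 + 1.778279) = 1/2.778279 = 0.3599

0.3599


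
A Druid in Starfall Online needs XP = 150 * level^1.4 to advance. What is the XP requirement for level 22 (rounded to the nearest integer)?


XP = 150 * level^1.4
Substitute level = 22:
XP = 150 * 22^1.4
= 150 * 75.7516
= 11363

11363 XP


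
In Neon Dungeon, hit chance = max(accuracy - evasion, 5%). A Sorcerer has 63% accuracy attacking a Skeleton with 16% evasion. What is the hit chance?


accuracy - evasion = 63 - 16 = 47
Apply floor: max(47, 5) = 47
Hit chance = 47%

47%


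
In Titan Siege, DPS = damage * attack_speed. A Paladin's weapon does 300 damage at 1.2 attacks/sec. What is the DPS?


DPS = damage * attack_speed
= 300 * 1.2
= 360.0

360.0 DPS


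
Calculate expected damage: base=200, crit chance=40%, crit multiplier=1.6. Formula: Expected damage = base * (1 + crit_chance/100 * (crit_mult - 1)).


E[dmg] = base * (1 + crit_chance * (crit_mult - 1))
cc as decimal = 40/100 = 0.4
cm - 1 = 1.6 - 1 = 0.6
Bonus factor = 0.4 * 0.6 = 0.24
Total multiplier = 1 + 0.24 = 1.24
Expected damage = 200 * 1.24 = 248.00

248.00 damage


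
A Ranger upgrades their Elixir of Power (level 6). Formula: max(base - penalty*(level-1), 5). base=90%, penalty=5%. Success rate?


raw_rate = 90 - 5 * (6 - 1)
= 90 - 5 * 5
= 90 - 25
= 65
Apply floor: max(65, 5) = 65%

65%


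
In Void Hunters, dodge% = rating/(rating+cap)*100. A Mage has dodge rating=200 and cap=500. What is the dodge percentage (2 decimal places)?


dodge% = 200 / (200 + 500) * 100
= 200 / 700 * 100
= 0.285714 * 100
= 28.57%

28.57%


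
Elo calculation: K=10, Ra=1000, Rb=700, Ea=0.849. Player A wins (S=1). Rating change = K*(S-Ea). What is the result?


Elo update: delta = K * (S - Ea), where S = 1 (wins)
S - Ea = 1 - 0.849 = 0.151
Rating change = 10 * 0.151
= 1.51

1.51 rating points


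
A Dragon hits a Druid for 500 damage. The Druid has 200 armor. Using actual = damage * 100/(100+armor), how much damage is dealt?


actual = 500 * 100 / (100 + 200)
= 500 * 100 / 300
= 50000 / 300
= 166.67

166.67 damage


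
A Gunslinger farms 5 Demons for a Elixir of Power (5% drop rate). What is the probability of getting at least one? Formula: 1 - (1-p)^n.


P(at least one) = 1 - P(none) = 1 - (1-p)^n
p = 5/100 = 0.05
1 - p = 0.95
(1 - p)^5 = 0.95^5 = 0.773781
P(at least one) = 1 - 0.773781 = 0.2262

0.2262


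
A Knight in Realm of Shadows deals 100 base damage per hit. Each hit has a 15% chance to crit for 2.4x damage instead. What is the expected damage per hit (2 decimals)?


E[dmg] = base * (1 + crit_chance * (crit_mult - 1))
cc as decimal = 15/100 = 0.15
cm - 1 = 2.4 - 1 = 1.4
Bonus factor = 0.15 * 1.4 = 0.21
Total multiplier = 1 + 0.21 = 1.21
Expected damage = 100 * 1.21 = 121.00

121.00 damage


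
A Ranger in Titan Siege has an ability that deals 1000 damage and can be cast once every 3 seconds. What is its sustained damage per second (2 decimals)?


DPS = damage / cooldown
= 1000 / 3
= 333.33

333.33 DPS


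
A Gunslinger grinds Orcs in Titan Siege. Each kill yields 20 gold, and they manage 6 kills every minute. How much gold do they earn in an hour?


Gold per minute = 20 * 6 = 120
Gold per hour = 120 * 60 = 7200

7200 gold/hour


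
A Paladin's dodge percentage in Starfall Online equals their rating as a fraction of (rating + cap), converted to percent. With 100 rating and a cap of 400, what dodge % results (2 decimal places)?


dodge% = 100 / (100 + 400) * 100
= 100 / 500 * 100
= 0.2 * 100
= 20.00%

20.00%


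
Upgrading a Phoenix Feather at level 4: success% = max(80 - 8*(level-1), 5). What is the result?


raw_rate = 80 - 8 * (4 - 1)
= 80 - 8 * 3
= 80 - 24
= 56
Apply floor: max(56, 5) = 56%

56%


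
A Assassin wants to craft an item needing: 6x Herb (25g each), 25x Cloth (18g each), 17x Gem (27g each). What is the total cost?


Cost breakdown:
  Herb: 6 * 25 = 150
  Cloth: 25 * 18 = 450
  Gem: 17 * 27 = 459
Total = 150 + 450 + 459 = 1059

1059 gold


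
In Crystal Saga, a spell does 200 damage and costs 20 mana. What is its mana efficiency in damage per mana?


Efficiency = damage / mana
= 200 / 20
= 10.00

10.00 dmg/mana


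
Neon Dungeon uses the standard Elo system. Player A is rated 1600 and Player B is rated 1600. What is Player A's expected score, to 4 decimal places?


Elo expected score: Ea = 1/(1 + 10^((Rb-Ra)/400))
Rb - Ra = 1600 - 1600 = 0
(Rb-Ra)/400 = 0/400 = 0.0
10^0.0 = 1.0
Ea = 1/(1 + 1.0) = 1/2.0 = 0.5000

0.5000


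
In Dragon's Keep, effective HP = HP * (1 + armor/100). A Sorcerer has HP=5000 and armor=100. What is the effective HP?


EHP = 5000 * (1 + 100/100)
= 5000 * (1 + 1.0)
= 5000 * 2.0
= 10000.0

10000.0 EHP


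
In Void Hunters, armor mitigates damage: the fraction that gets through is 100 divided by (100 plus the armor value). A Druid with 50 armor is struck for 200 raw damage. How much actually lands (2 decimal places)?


actual = 200 * 100 / (100 + 50)
= 200 * 100 / 150
= 20000 / 150
= 133.33

133.33 damage


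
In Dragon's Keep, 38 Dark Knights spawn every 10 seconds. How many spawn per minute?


Spawns per minute = count * (60 / interval)
= 38 * (60 / 10)
= 38 * 6.0
= 228.0

228.0 per minute


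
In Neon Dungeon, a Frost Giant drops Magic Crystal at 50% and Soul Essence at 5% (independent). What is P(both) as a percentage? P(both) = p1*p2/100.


For independent events, P(both) = P(A) * P(B)
= 50% * 5%
= 250 / 100 %
= 2.5%

2.5%


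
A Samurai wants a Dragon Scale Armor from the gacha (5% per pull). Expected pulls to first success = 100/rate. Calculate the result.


Expected pulls for a geometric distribution = 1/p = 100 / rate%
= 100 / 5
= 20.0

20.0 pulls


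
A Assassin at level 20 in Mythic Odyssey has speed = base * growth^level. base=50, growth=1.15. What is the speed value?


value = base * growth^level
= 50 * 1.15^20
= 50 * 16.366537
= 818.33

818.33 speed


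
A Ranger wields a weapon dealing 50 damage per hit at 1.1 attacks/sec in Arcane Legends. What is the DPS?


DPS = damage * attack_speed
= 50 * 1.1
= 55.0

55.0 DPS


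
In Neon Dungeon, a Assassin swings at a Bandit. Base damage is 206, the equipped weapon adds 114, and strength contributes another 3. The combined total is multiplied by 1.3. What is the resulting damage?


Sum base + weapon + str = 206 + 114 + 3 = 323
Multiply by 1.3:
323 * 1.3 = 419.9

419.9 damage


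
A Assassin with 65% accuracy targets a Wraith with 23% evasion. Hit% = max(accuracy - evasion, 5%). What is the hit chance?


accuracy - evasion = 65 - 23 = 42
Apply floor: max(42, 5) = 42
Hit chance = 42%

42%


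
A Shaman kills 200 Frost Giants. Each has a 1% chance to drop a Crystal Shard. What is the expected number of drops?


Expected drops = kills * (drop_rate / 100)
= 200 * (1 / 100)
= 200 * 0.01
= 2.0

2.0 drops


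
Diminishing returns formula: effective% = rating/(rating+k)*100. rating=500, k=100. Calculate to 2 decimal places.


effective% = rating / (rating + k) * 100
= 500 / (500 + 100) * 100
= 500 / 600 * 100
= 0.833333 * 100
= 83.33%

83.33%


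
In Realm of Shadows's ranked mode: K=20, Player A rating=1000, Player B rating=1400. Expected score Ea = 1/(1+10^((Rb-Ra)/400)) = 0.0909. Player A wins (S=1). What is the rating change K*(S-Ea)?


Elo update: delta = K * (S - Ea), where S = 1 (wins)
S - Ea = 1 - 0.0909 = 0.9091
Rating change = 20 * 0.9091
= 18.18

18.18 rating points


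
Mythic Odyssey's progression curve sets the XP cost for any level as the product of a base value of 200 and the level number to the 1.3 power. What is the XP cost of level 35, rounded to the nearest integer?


XP = 200 * level^1.3
Substitute level = 35:
XP = 200 * 35^1.3
= 200 * 101.6924
= 20338

20338 XP


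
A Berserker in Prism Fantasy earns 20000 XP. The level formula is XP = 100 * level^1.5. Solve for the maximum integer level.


XP = 100 * level^1.5, so level = (XP / 100)^(1/1.5)
= (20000 / 100)^(1/1.5)
= 200.0^0.6667
= 34.1995
Floor: level = 34

level 34


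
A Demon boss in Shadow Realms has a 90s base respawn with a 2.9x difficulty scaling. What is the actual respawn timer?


Respawn time = base * multiplier
= 90 * 2.9
= 261.0 seconds

261.0 seconds


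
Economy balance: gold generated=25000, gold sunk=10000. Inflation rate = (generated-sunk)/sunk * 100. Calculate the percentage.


Net gold = 25000 - 10000 = 15000
Inflation rate = net / sunk * 100 = 15000 / 10000 * 100
= 1.5 * 100
= 150.00%

150.00%


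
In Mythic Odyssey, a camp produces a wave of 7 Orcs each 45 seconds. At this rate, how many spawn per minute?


Spawns per minute = count * (60 / interval)
= 7 * (60 / 45)
= 7 * 1.3333
= 9.33

9.33 per minute


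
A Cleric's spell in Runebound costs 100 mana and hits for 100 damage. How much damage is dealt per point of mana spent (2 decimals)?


Efficiency = damage / mana
= 100 / 100
= 1.00

1.00 dmg/mana


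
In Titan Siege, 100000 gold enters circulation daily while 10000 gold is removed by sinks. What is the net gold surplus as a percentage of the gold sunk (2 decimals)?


Net gold = 100000 - 10000 = 90000
Inflation rate = net / sunk * 100 = 90000 / 10000 * 100
= 9.0 * 100
= 900.00%

900.00%


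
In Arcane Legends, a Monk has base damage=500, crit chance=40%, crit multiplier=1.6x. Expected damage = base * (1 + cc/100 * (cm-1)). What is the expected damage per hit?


E[dmg] = base * (1 + crit_chance * (crit_mult - 1))
cc as decimal = 40/100 = 0.4
cm - 1 = 1.6 - 1 = 0.6
Bonus factor = 0.4 * 0.6 = 0.24
Total multiplier = 1 + 0.24 = 1.24
Expected damage = 500 * 1.24 = 620.00

620.00 damage


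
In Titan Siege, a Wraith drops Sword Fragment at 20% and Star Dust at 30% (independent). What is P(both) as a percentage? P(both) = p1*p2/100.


For independent events, P(both) = P(A) * P(B)
= 20% * 30%
= 600 / 100 %
= 6.0%

6.0%


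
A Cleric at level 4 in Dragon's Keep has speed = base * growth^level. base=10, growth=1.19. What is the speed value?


value = base * growth^level
= 10 * 1.19^4
= 10 * 2.005339
= 20.05

20.05 speed


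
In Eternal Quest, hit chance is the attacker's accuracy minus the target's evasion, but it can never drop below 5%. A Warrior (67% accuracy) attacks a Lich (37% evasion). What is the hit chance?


accuracy - evasion = 67 - 37 = 30
Apply floor: max(30, 5) = 30
Hit chance = 30%

30%


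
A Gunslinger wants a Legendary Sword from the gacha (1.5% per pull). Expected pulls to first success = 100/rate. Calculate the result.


Expected pulls for a geometric distribution = 1/p = 100 / rate%
= 100 / 1.5
= 66.67

66.67 pulls


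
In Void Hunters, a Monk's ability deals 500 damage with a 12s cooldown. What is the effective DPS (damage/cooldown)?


DPS = damage / cooldown
= 500 / 12
= 41.67

41.67 DPS


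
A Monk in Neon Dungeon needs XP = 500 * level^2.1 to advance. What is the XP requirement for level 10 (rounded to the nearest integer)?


XP = 500 * level^2.1
Substitute level = 10:
XP = 500 * 10^2.1
= 500 * 125.8925
= 62946

62946 XP


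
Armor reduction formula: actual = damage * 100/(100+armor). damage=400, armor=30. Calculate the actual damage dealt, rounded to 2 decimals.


actual = 400 * 100 / (100 + 30)
= 400 * 100 / 130
= 40000 / 130
= 307.69

307.69 damage


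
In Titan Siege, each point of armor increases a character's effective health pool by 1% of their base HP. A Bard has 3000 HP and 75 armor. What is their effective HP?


EHP = 3000 * (1 + 75/100)
= 3000 * (1 + 0.75)
= 3000 * 1.75
= 5250.0

5250.0 EHP


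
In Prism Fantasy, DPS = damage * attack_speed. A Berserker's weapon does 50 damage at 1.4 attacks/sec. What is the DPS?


DPS = damage * attack_speed
= 50 * 1.4
= 70.0

70.0 DPS


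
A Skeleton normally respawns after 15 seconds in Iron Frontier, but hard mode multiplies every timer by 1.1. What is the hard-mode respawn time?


Respawn time = base * multiplier
= 15 * 1.1
= 16.5 seconds

16.5 seconds


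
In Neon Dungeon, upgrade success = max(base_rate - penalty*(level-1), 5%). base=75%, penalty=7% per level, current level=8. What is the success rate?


raw_rate = 75 - 7 * (8 - 1)
= 75 - 7 * 7
= 75 - 49
= 26
Apply floor: max(26, 5) = 26%

26%


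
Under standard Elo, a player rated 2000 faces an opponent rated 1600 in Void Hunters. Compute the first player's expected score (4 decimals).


Elo expected score: Ea = 1/(1 + 10^((Rb-Ra)/400))
Rb - Ra = 1600 - 2000 = -400
(Rb-Ra)/400 = -400/400 = -1.0
10^-1.0 = 0.1
Ea = 1/(1 + 0.1) = 1/1.1 = 0.9091

0.9091


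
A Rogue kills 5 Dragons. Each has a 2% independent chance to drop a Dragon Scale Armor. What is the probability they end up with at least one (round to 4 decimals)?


P(at least one) = 1 - P(none) = 1 - (1-p)^n
p = 2/100 = 0.02
1 - p = 0.98
(1 - p)^5 = 0.98^5 = 0.903921
P(at least one) = 1 - 0.903921 = 0.0961

0.0961


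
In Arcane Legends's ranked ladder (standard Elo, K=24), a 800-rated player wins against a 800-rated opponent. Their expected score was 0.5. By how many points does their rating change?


Elo update: delta = K * (S - Ea), where S = 1 (wins)
S - Ea = 1 - 0.5 = 0.5
Rating change = 24 * 0.5
= 12.00

12.00 rating points


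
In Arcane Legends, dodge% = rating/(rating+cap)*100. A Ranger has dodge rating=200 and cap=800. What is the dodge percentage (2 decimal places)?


dodge% = 200 / (200 + 800) * 100
= 200 / 1000 * 100
= 0.2 * 100
= 20.00%

20.00%


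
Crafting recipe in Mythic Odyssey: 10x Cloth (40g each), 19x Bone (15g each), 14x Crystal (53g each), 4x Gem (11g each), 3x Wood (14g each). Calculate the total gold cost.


Cost breakdown:
  Cloth: 10 * 40 = 400
  Bone: 19 * 15 = 285
  Crystal: 14 * 53 = 742
  Gem: 4 * 11 = 44
  Wood: 3 * 14 = 42
Total = 400 + 285 + 742 + 44 + 42 = 1513

1513 gold


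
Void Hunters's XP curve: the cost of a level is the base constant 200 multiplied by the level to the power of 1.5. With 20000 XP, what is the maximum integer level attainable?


XP = 200 * level^1.5, so level = (XP / 200)^(1/1.5)
= (20000 / 200)^(1/1.5)
= 100.0^0.6667
= 21.5443
Floor: level = 21

level 21


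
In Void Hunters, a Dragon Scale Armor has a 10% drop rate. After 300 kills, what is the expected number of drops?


Expected drops = kills * (drop_rate / 100)
= 300 * (10 / 100)
= 300 * 0.1
= 30.0

30.0 drops


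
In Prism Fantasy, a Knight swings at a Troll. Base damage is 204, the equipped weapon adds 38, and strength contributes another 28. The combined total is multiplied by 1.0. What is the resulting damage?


Sum base + weapon + str = 204 + 38 + 28 = 270
Multiply by 1.0:
270 * 1.0 = 270.0

270.0 damage


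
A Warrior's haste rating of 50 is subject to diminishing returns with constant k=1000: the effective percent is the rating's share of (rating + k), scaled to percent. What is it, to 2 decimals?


effective% = rating / (rating + k) * 100
= 50 / (50 + 1000) * 100
= 50 / 1050 * 100
= 0.047619 * 100
= 4.76%

4.76%


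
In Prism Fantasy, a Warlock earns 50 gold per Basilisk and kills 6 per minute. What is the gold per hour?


Gold per minute = 50 * 6 = 300
Gold per hour = 300 * 60 = 18000

18000 gold/hour


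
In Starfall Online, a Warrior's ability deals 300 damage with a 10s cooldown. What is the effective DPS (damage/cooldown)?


DPS = damage / cooldown
= 300 / 10
= 30.00

30.00 DPS


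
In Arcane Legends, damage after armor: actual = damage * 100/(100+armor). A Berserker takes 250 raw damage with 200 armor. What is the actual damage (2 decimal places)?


actual = 250 * 100 / (100 + 200)
= 250 * 100 / 300
= 25000 / 300
= 83.33

83.33 damage


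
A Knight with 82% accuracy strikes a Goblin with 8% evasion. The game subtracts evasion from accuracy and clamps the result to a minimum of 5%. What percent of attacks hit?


accuracy - evasion = 82 - 8 = 74
Apply floor: max(74, 5) = 74
Hit chance = 74%

74%


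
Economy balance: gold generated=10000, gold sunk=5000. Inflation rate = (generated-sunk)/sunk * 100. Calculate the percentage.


Net gold = 10000 - 5000 = 5000
Inflation rate = net / sunk * 100 = 5000 / 5000 * 100
= 1.0 * 100
= 100.00%

100.00%


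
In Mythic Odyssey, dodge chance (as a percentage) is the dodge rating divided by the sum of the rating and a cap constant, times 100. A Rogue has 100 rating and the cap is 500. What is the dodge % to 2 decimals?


dodge% = 100 / (100 + 500) * 100
= 100 / 600 * 100
= 0.166667 * 100
= 16.67%

16.67%


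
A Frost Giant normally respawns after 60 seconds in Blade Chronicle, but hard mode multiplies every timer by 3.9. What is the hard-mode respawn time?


Respawn time = base * multiplier
= 60 * 3.9
= 234.0 seconds

234.0 seconds


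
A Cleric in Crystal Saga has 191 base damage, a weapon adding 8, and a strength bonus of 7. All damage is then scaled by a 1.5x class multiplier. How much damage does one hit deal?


Sum base + weapon + str = 191 + 8 + 7 = 206
Multiply by 1.5:
206 * 1.5 = 309.0

309.0 damage
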